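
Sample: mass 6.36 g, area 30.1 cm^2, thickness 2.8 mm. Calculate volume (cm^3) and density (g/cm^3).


Thickness in cm = 2.8 / 10 = 0.28 cm
Volume = 30.1 x 0.28 = 8.428 cm^3
Density = 6.36 / 8.428 = 0.755 g/cm^3


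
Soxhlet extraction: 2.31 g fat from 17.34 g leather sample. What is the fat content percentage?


Fat content = 2.31 / 17.34 x 100
Fat = 13.3%


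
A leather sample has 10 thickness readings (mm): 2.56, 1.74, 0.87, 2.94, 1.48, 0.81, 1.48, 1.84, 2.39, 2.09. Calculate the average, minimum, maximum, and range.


Sum = 18.20
Average = 18.20 / 10 = 1.82 mm
Minimum = 0.81 mm
Maximum = 2.94 mm
Range = 2.94 - 0.81 = 2.13 mm


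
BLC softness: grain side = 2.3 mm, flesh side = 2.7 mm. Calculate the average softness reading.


2.50 mm

Average = (2.3 + 2.7) / 2
Average = 2.50 mm


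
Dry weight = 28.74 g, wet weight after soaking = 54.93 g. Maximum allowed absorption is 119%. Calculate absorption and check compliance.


WA = (54.93 - 28.74) / 28.74 x 100 = 91.1%
Maximum allowed: 119%
Compliant: Yes


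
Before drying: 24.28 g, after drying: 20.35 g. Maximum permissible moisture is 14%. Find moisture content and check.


Moisture content = 16.2%
Acceptable: No


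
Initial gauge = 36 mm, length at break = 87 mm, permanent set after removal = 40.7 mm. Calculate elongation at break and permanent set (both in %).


Elongation at break = (87 - 36) / 36 x 100 = 141.7%
Permanent set = (40.7 - 36) / 36 x 100 = 13.1%


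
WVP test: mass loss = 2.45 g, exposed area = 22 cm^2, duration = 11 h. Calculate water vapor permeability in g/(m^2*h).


WVP = mass_loss / (area x time) x 10000
WVP = 2.45 / (22 x 11) x 10000
WVP = 2.45 / 242 x 10000 = 101.24 g/(m^2*h)


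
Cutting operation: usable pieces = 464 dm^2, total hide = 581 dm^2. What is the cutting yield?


Yield = usable / total x 100
Yield = 464 / 581 x 100 = 79.9%


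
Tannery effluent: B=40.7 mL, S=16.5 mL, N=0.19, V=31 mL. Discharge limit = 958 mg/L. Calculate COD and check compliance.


COD = 1186.6 mg/L
Compliant: No

COD = (40.7 - 16.5) x 0.19 x 8000 / 31 = 1186.6 mg/L
Limit: 958 mg/L
Compliant: No


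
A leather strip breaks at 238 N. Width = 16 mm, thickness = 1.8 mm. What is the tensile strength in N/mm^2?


8.26 N/mm^2


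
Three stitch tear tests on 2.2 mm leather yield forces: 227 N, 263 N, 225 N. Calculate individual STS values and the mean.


STS1 = 103.2 N/mm
STS2 = 119.5 N/mm
STS3 = 102.3 N/mm
Mean = 108.3 N/mm


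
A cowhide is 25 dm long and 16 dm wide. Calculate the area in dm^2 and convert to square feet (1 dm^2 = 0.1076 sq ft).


400 dm^2
43.04 sq ft


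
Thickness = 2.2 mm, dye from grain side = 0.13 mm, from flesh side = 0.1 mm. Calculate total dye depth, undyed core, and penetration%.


Total dyed = 0.13 + 0.1 = 0.23 mm
Undyed core = 2.2 - 0.23 = 1.97 mm
Penetration = 0.23 / 2.2 x 100 = 10.5%


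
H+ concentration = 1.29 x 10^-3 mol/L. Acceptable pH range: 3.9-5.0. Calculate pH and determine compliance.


pH = -log10(1.29 x 10^-3) = 2.89
Range: 3.9 to 5.0
Compliant: No


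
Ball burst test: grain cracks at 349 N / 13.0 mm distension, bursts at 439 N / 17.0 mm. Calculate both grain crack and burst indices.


Crack index = 26.8 N/mm
Burst index = 25.8 N/mm

Crack index = 349 / 13.0 = 26.8 N/mm
Burst index = 439 / 17.0 = 25.8 N/mm


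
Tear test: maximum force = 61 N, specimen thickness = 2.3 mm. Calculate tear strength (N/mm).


Tear strength = force / thickness
Tear = 61 / 2.3 = 26.5 N/mm


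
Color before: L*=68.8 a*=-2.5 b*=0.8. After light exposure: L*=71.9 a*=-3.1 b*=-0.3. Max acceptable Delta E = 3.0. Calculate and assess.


dL = 3.1, da = -0.6, db = -1.1
dE = sqrt((3.1)^2 + (-0.6)^2 + (-1.1)^2) = 3.34
Max = 3.0
Passes: No


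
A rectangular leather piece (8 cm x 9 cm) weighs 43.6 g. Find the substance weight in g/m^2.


Area = 8 x 9 = 72 cm^2
SW = 43.6 / 72 x 10000 = 6055.6 g/m^2


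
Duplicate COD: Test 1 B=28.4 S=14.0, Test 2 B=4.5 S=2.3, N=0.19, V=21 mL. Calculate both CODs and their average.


COD1 = 1042.3 mg/L
COD2 = 159.2 mg/L
Average = 600.8 mg/L

COD1 = (28.4 - 14.0) x 0.19 x 8000 / 21 = 1042.3 mg/L
COD2 = (4.5 - 2.3) x 0.19 x 8000 / 21 = 159.2 mg/L
Average = (1042.3 + 159.2) / 2 = 600.8 mg/L


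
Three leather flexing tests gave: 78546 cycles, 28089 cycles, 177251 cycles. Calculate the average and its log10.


Average = 94629 cycles
log10 = 4.98


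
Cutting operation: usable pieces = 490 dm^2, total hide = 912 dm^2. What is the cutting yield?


53.7%


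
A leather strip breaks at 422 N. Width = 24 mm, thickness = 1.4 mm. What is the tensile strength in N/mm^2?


Cross-sectional area = 24 x 1.4 = 33.6 mm^2
Tensile strength = 422 / 33.6 = 12.56 N/mm^2


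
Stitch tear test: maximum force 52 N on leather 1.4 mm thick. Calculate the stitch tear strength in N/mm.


37.1 N/mm

Stitch tear strength = force / thickness
STS = 52 / 1.4 = 37.1 N/mm


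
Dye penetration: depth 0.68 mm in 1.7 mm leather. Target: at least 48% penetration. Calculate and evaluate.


Penetration = 40.0%
Meets target: No

Penetration = 0.68 / 1.7 x 100 = 40.0%
Target: 48%
Meets target: No


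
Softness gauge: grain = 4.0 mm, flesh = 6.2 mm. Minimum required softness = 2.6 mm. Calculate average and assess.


Average softness = 5.10 mm
Meets requirement: Yes

Average = (4.0 + 6.2) / 2 = 5.10 mm
Minimum = 2.6 mm
Meets requirement: Yes


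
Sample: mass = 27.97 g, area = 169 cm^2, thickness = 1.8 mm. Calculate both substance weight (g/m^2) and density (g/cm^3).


Substance weight = 1655.0 g/m^2
Density = 0.919 g/cm^3

SW = 27.97 / 169 x 10000 = 1655.0 g/m^2
Volume = 169 x 1.8 / 10 = 30.42 cm^3
Density = 27.97 / 30.42 = 0.919 g/cm^3


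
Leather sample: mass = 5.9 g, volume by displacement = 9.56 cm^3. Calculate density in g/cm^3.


Density = mass / volume
Density = 5.9 / 9.56 = 0.617 g/cm^3


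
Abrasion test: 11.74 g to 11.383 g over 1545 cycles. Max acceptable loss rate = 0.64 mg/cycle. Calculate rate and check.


Loss = 11.74 - 11.383 = 0.357 g
Rate = 0.357 g / 1545 cycles x 1000 = 0.231 mg/cycle
Max = 0.64 mg/cycle
Passes: Yes


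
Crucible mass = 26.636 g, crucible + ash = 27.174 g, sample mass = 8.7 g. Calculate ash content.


Ash mass = 27.174 - 26.636 = 0.538 g
Ash% = 0.538 / 8.7 x 100 = 6.18%


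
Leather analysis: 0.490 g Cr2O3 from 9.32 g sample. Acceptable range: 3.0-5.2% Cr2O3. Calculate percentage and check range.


Cr2O3 = 5.26%
Within range: No


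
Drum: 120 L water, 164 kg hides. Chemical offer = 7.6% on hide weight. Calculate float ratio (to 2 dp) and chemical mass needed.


Float ratio = 120 / 164 = 0.73
Chemical = 164 x 7.6 / 100 = 12.464 kg


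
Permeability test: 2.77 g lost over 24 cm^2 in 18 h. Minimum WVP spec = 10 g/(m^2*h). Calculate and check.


WVP = 2.77 / (24 x 18) x 10000 = 64.12 g/(m^2*h)
Minimum: 10 g/(m^2*h)
Meets spec: Yes


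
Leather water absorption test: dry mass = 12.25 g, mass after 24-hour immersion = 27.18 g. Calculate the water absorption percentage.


121.9%


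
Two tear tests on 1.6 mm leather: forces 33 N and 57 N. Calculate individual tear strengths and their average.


Tear 1 = 20.6 N/mm
Tear 2 = 35.6 N/mm
Average = 28.1 N/mm

Tear 1 = 33 / 1.6 = 20.6 N/mm
Tear 2 = 57 / 1.6 = 35.6 N/mm
Average = (20.6 + 35.6) / 2 = 28.1 N/mm


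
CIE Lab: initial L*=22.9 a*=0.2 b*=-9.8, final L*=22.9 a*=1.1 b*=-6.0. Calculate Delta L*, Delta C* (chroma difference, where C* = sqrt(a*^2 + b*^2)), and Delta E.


Delta L* = 22.9 - 22.9 = 0.0
C1* = sqrt((0.2)^2 + (-9.8)^2) = 9.802
C2* = sqrt((1.1)^2 + (-6.0)^2) = 6.100
Delta C* = 6.100 - 9.802 = -3.70
Delta E = sqrt((0.0)^2 + (0.9)^2 + (3.8)^2) = 3.91


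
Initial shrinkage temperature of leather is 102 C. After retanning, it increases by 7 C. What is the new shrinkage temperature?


109 C


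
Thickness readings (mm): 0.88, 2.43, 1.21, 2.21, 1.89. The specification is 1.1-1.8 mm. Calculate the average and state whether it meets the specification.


Sum = 8.62
Average = 8.62 / 5 = 1.72 mm
Specification range: 1.1 to 1.8 mm
Within spec: Yes


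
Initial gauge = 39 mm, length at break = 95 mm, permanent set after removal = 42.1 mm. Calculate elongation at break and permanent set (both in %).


Elongation at break = 143.6%
Permanent set = 7.9%


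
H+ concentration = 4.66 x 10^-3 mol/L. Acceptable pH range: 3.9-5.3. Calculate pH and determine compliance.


pH = -log10(4.66 x 10^-3) = 2.33
Range: 3.9 to 5.3
Compliant: No


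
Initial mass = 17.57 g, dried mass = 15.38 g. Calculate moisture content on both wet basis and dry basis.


Moisture lost = 17.57 - 15.38 = 2.19 g
Wet basis MC = 2.19 / 17.57 x 100 = 12.5%
Dry basis MC = 2.19 / 15.38 x 100 = 14.2%


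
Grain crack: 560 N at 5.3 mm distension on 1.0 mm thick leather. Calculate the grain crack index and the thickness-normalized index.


Crack index = 560 / 5.3 = 105.7 N/mm
Normalized = 105.7 / 1.0 = 105.7 N/mm per mm


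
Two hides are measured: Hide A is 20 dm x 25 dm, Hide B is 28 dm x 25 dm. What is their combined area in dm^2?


1200 dm^2


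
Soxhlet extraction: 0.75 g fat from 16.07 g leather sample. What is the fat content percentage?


4.7%


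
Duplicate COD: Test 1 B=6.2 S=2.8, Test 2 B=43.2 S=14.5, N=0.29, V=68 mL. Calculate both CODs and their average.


COD1 = 116.0 mg/L
COD2 = 979.2 mg/L
Average = 547.6 mg/L

COD1 = (6.2 - 2.8) x 0.29 x 8000 / 68 = 116.0 mg/L
COD2 = (43.2 - 14.5) x 0.29 x 8000 / 68 = 979.2 mg/L
Average = (116.0 + 979.2) / 2 = 547.6 mg/L


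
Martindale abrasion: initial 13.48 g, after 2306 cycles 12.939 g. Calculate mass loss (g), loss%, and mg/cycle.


Loss = 13.48 - 12.939 = 0.541 g
Loss% = 0.541 / 13.48 x 100 = 4.01%
Rate = 0.541 / 2306 x 1000 = 0.235 mg/cycle


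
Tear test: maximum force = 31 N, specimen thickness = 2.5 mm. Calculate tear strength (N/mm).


12.4 N/mm


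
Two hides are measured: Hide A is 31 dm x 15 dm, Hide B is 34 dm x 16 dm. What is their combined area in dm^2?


1009 dm^2

Hide A area = 31 x 15 = 465 dm^2
Hide B area = 34 x 16 = 544 dm^2
Total = 465 + 544 = 1009 dm^2


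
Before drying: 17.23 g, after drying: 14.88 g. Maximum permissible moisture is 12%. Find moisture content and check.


Moisture content = 13.6%
Acceptable: No

MC = (17.23 - 14.88) / 17.23 x 100 = 13.6%
Maximum: 12%
Acceptable: No


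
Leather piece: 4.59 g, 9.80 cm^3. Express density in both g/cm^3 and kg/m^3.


Density = 4.59 / 9.80 = 0.468 g/cm^3
Convert: 0.468 x 1000 = 468 kg/m^3


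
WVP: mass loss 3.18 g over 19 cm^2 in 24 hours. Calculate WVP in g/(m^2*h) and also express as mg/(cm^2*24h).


WVP = 3.18 / (19 x 24) x 10000 = 69.74 g/(m^2*h)
Mass loss in mg = 3.18 x 1000 = 3180 mg
Per cm^2 per 24h in mg: 3180 x 24 / (19 x 24) = 76320 / 456 = 167.37 mg/(cm^2*24h)


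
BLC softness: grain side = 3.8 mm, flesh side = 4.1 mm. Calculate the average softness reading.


Average = (3.8 + 4.1) / 2
Average = 3.95 mm


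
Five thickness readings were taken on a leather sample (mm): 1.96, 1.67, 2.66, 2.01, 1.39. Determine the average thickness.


Sum = 1.96 + 1.67 + 2.66 + 2.01 + 1.39 = 9.69
Average = 9.69 / 5 = 1.94 mm


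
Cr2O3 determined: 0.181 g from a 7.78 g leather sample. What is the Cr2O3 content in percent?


2.33%

Cr2O3% = 0.181 / 7.78 x 100
Cr2O3% = 2.33%


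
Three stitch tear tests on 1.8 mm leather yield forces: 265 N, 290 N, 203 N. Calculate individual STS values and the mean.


STS1 = 147.2 N/mm
STS2 = 161.1 N/mm
STS3 = 112.8 N/mm
Mean = 140.4 N/mm

STS1 = 265 / 1.8 = 147.2 N/mm
STS2 = 290 / 1.8 = 161.1 N/mm
STS3 = 203 / 1.8 = 112.8 N/mm
Mean = (147.2 + 161.1 + 112.8) / 3 = 140.4 N/mm


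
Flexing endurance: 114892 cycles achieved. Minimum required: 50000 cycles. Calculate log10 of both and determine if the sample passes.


log10(114892) = 5.06
log10(50000) = 4.70
Passes: Yes


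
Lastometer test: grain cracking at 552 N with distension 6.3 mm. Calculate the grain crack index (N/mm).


87.6 N/mm

Grain crack index = force / distension
Index = 552 / 6.3 = 87.6 N/mm


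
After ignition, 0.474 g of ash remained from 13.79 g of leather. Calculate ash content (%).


3.44%


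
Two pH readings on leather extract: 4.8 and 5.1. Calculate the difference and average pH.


Difference = |4.8 - 5.1| = 0.3
Average = (4.8 + 5.1) / 2 = 4.95


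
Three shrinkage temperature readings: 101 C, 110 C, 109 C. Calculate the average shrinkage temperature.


Average = (101 + 110 + 109) / 3
Average = 320 / 3 = 106.7 C


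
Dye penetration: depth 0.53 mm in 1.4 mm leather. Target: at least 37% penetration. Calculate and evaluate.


Penetration = 0.53 / 1.4 x 100 = 37.9%
Target: 37%
Meets target: Yes


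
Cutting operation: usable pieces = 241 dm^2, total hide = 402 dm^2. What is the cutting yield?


Yield = usable / total x 100
Yield = 241 / 402 x 100 = 60.0%


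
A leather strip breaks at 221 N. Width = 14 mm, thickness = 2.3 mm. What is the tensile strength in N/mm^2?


6.86 N/mm^2

Cross-sectional area = 14 x 2.3 = 32.2 mm^2
Tensile strength = 221 / 32.2 = 6.86 N/mm^2


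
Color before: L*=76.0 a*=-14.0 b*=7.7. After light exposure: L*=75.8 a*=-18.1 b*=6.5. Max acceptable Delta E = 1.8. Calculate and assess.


Delta E = 4.28
Passes: No

dL = -0.2, da = -4.1, db = -1.2
dE = sqrt((-0.2)^2 + (-4.1)^2 + (-1.2)^2) = 4.28
Max = 1.8
Passes: No


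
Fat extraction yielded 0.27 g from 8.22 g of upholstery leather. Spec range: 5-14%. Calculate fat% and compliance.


Fat% = 0.27 / 8.22 x 100 = 3.3%
Spec range: 5-14%
Compliant: No


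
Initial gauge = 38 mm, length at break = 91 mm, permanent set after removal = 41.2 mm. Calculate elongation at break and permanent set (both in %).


Elongation at break = (91 - 38) / 38 x 100 = 139.5%
Permanent set = (41.2 - 38) / 38 x 100 = 8.4%


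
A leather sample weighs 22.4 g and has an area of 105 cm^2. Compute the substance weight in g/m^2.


Substance weight = mass / area x 10000
SW = 22.4 / 105 x 10000
SW = 2133.3 g/m^2


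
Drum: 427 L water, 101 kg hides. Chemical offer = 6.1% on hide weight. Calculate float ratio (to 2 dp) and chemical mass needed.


Float ratio = 427 / 101 = 4.23
Chemical = 101 x 6.1 / 100 = 6.161 kg


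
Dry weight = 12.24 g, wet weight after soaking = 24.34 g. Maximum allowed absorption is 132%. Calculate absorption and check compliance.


Absorption = 98.9%
Compliant: Yes


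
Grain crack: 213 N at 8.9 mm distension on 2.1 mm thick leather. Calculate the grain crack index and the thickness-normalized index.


Crack index = 213 / 8.9 = 23.9 N/mm
Normalized = 23.9 / 2.1 = 11.4 N/mm per mm


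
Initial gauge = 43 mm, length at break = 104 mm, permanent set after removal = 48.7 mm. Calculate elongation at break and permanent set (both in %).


Elongation at break = 141.9%
Permanent set = 13.3%


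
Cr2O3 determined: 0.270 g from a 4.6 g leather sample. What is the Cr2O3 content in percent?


5.87%

Cr2O3% = 0.270 / 4.6 x 100
Cr2O3% = 5.87%


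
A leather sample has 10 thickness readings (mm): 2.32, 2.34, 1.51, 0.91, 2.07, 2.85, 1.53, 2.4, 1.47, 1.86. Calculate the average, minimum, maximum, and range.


Average = 1.93 mm
Min = 0.91 mm
Max = 2.85 mm
Range = 1.94 mm


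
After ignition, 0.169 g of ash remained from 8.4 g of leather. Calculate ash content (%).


2.01%

Ash% = 0.169 / 8.4 x 100
Ash% = 2.01%


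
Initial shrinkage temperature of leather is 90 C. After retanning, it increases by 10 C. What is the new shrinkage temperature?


New Ts = 90 + 10 = 100 C


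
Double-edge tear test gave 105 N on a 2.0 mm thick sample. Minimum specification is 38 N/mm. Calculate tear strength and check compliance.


Tear strength = 52.5 N/mm
Compliant: Yes


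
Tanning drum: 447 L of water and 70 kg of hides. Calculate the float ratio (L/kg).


Float ratio = water / hide weight
Ratio = 447 / 70 = 6.4


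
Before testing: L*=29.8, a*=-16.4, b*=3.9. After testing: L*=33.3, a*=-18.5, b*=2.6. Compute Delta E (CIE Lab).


dL = 33.3 - 29.8 = 3.5
da = -18.5 - (-16.4) = -2.1
db = 2.6 - 3.9 = -1.3
dE = sqrt((3.5)^2 + (-2.1)^2 + (-1.3)^2) = 4.28


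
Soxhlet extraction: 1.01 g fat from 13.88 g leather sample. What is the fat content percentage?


7.3%

Fat content = 1.01 / 13.88 x 100
Fat = 7.3%


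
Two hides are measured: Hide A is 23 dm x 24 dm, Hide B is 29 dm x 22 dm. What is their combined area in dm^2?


1190 dm^2


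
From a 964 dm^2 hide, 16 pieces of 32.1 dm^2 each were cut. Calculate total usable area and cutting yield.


Total usable = 16 x 32.1 = 513.6 dm^2
Yield = 513.6 / 964 x 100 = 53.3%


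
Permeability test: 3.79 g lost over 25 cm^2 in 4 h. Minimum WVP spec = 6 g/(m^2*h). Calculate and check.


WVP = 3.79 / (25 x 4) x 10000 = 379.00 g/(m^2*h)
Minimum: 6 g/(m^2*h)
Meets spec: Yes


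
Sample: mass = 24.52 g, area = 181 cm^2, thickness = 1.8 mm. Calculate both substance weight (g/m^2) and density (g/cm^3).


Substance weight = 1354.7 g/m^2
Density = 0.753 g/cm^3

SW = 24.52 / 181 x 10000 = 1354.7 g/m^2
Volume = 181 x 1.8 / 10 = 32.58 cm^3
Density = 24.52 / 32.58 = 0.753 g/cm^3


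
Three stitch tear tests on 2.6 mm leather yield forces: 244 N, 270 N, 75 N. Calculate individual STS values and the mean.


STS1 = 93.8 N/mm
STS2 = 103.8 N/mm
STS3 = 28.8 N/mm
Mean = 75.5 N/mm

STS1 = 244 / 2.6 = 93.8 N/mm
STS2 = 270 / 2.6 = 103.8 N/mm
STS3 = 75 / 2.6 = 28.8 N/mm
Mean = (93.8 + 103.8 + 28.8) / 3 = 75.5 N/mm


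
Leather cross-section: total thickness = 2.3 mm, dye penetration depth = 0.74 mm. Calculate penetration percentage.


Penetration% = 0.74 / 2.3 x 100
Penetration = 32.2%


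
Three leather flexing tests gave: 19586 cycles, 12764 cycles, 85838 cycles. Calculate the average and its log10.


Average = 39396 cycles
log10 = 4.60

Average = (19586 + 12764 + 85838) / 3 = 39396 cycles
log10(39396) = 4.60


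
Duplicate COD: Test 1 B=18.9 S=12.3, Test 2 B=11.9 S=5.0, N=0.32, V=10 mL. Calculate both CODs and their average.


COD1 = 1689.6 mg/L
COD2 = 1766.4 mg/L
Average = 1728.0 mg/L


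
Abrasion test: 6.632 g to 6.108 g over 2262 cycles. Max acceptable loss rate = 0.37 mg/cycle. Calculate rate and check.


Loss = 6.632 - 6.108 = 0.524 g
Rate = 0.524 g / 2262 cycles x 1000 = 0.232 mg/cycle
Max = 0.37 mg/cycle
Passes: Yes


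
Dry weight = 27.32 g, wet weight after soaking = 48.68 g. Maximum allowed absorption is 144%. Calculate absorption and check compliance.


Absorption = 78.2%
Compliant: Yes


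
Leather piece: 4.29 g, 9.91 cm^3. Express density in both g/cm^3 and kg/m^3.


0.433 g/cm^3
433 kg/m^3

Density = 4.29 / 9.91 = 0.433 g/cm^3
Convert: 0.433 x 1000 = 433 kg/m^3


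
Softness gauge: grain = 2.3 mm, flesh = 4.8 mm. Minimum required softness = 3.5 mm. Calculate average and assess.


Average softness = 3.55 mm
Meets requirement: Yes

Average = (2.3 + 4.8) / 2 = 3.55 mm
Minimum = 3.5 mm
Meets requirement: Yes


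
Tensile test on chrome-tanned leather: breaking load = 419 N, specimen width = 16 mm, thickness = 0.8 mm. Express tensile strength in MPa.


Cross-section = 16 x 0.8 = 12.8 mm^2
TS = 419 / 12.8 = 32.73 MPa
(1 N/mm^2 = 1 MPa)


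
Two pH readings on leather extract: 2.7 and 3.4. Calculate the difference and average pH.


Difference = 0.7
Average pH = 3.05

Difference = |2.7 - 3.4| = 0.7
Average = (2.7 + 3.4) / 2 = 3.05


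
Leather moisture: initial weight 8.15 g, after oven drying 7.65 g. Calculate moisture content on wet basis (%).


Moisture = 8.15 - 7.65 = 0.50 g
MC = 0.50 / 8.15 x 100 = 6.1%


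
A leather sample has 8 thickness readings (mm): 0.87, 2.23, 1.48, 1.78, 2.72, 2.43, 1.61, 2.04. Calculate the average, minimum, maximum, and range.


Average = 1.90 mm
Min = 0.87 mm
Max = 2.72 mm
Range = 1.85 mm


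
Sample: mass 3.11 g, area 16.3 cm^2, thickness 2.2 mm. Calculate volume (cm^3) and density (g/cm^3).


Thickness in cm = 2.2 / 10 = 0.22 cm
Volume = 16.3 x 0.22 = 3.586 cm^3
Density = 3.11 / 3.586 = 0.867 g/cm^3


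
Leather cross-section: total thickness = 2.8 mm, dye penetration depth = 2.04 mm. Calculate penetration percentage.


Penetration% = 2.04 / 2.8 x 100
Penetration = 72.9%


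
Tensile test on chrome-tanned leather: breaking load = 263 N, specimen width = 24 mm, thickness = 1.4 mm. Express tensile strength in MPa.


Cross-section = 24 x 1.4 = 33.6 mm^2
TS = 263 / 33.6 = 7.83 MPa
(1 N/mm^2 = 1 MPa)


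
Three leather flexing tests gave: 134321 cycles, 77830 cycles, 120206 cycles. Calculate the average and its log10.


Average = (134321 + 77830 + 120206) / 3 = 110786 cycles
log10(110786) = 5.04


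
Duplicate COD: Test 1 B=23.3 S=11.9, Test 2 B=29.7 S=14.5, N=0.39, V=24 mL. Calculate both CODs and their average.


COD1 = 1482.0 mg/L
COD2 = 1976.0 mg/L
Average = 1729.0 mg/L


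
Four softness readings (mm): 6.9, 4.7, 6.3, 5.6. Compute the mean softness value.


5.88 mm

Sum = 6.9 + 4.7 + 6.3 + 5.6
Mean = 23.5 / 4 = 5.88 mm


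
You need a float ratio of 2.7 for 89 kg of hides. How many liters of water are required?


240.3 L

Water = hide weight x target ratio
Water = 89 x 2.7 = 240.3 L


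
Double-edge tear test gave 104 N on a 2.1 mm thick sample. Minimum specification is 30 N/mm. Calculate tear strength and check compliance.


Tear strength = 104 / 2.1 = 49.5 N/mm
Required minimum = 30 N/mm
Compliant: Yes


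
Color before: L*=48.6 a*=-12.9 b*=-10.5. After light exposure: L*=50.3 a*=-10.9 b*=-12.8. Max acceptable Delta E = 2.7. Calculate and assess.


Delta E = 3.49
Passes: No

dL = 1.7, da = 2.0, db = -2.3
dE = sqrt((1.7)^2 + (2.0)^2 + (-2.3)^2) = 3.49
Max = 2.7
Passes: No


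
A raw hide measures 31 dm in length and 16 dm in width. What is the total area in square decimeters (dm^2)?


496 dm^2


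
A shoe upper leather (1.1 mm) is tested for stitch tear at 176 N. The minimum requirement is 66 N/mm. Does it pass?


STS = 176 / 1.1 = 160.0 N/mm
Minimum required: 66 N/mm
Passes: Yes


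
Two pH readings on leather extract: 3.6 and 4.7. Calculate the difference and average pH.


Difference = 1.1
Average pH = 4.15


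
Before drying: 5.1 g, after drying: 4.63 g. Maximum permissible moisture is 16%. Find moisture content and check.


MC = (5.1 - 4.63) / 5.1 x 100 = 9.2%
Maximum: 16%
Acceptable: Yes


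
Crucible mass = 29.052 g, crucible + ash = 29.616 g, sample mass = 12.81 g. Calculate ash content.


Ash mass = 29.616 - 29.052 = 0.564 g
Ash% = 0.564 / 12.81 x 100 = 4.40%


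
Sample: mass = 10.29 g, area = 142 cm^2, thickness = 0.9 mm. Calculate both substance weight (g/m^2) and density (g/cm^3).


Substance weight = 724.6 g/m^2
Density = 0.805 g/cm^3

SW = 10.29 / 142 x 10000 = 724.6 g/m^2
Volume = 142 x 0.9 / 10 = 12.78 cm^3
Density = 10.29 / 12.78 = 0.805 g/cm^3


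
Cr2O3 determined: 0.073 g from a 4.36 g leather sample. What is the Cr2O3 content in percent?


1.67%


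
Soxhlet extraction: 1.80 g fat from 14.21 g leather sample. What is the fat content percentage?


12.7%

Fat content = 1.80 / 14.21 x 100
Fat = 12.7%


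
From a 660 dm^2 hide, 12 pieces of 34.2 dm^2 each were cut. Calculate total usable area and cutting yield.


Total usable = 12 x 34.2 = 410.4 dm^2
Yield = 410.4 / 660 x 100 = 62.2%


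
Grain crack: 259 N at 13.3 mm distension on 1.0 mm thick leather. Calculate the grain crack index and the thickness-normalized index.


Crack index = 19.5 N/mm
Normalized index = 19.5 N/mm per mm

Crack index = 259 / 13.3 = 19.5 N/mm
Normalized = 19.5 / 1.0 = 19.5 N/mm per mm


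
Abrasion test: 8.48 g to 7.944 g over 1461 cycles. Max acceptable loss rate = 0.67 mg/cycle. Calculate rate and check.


Rate = 0.367 mg/cycle
Passes: Yes


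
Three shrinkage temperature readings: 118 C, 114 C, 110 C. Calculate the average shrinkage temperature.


Average = (118 + 114 + 110) / 3
Average = 342 / 3 = 114.0 C


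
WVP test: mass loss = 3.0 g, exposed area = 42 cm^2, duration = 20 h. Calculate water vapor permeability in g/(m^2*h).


35.71 g/(m^2*h)

WVP = mass_loss / (area x time) x 10000
WVP = 3.0 / (42 x 20) x 10000
WVP = 3.0 / 840 x 10000 = 35.71 g/(m^2*h)


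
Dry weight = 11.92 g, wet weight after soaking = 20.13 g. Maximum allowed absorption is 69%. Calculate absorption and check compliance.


WA = (20.13 - 11.92) / 11.92 x 100 = 68.9%
Maximum allowed: 69%
Compliant: Yes


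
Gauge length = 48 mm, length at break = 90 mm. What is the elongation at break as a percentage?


87.5%


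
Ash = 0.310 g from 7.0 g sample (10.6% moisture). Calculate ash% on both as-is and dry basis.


As-is ash = 4.43%
Dry-basis ash = 4.95%


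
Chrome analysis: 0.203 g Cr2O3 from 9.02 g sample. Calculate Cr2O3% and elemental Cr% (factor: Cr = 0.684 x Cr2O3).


Cr2O3% = 0.203 / 9.02 x 100 = 2.25%
Cr% = 2.25 x 0.684 = 1.54%


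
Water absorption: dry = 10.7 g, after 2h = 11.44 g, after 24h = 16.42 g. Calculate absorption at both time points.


WA (2h) = (11.44 - 10.7) / 10.7 x 100 = 6.9%
WA (24h) = (16.42 - 10.7) / 10.7 x 100 = 53.5%


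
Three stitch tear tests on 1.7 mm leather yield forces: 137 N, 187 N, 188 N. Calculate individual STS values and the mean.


STS1 = 137 / 1.7 = 80.6 N/mm
STS2 = 187 / 1.7 = 110.0 N/mm
STS3 = 188 / 1.7 = 110.6 N/mm
Mean = (80.6 + 110.0 + 110.6) / 3 = 100.4 N/mm


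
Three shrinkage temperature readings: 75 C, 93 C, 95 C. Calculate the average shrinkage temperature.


Average = (75 + 93 + 95) / 3
Average = 263 / 3 = 87.7 C


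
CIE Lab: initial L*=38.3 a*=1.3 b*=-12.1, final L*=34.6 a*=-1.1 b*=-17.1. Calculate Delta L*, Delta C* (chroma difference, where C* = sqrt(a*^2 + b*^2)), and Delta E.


Delta L* = -3.7
Delta C* = 4.97
Delta E = 6.67


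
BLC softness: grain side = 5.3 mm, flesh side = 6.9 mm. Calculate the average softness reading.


Average = (5.3 + 6.9) / 2
Average = 6.10 mm


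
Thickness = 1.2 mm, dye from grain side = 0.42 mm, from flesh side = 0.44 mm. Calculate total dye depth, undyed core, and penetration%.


Total dyed = 0.42 + 0.44 = 0.86 mm
Undyed core = 1.2 - 0.86 = 0.34 mm
Penetration = 0.86 / 1.2 x 100 = 71.7%


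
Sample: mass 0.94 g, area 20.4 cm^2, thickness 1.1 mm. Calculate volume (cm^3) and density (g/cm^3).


Thickness in cm = 1.1 / 10 = 0.11 cm
Volume = 20.4 x 0.11 = 2.244 cm^3
Density = 0.94 / 2.244 = 0.419 g/cm^3


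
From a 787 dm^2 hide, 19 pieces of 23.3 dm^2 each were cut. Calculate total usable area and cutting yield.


Usable area = 442.7 dm^2
Yield = 56.3%


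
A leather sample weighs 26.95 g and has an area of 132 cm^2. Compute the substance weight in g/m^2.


Substance weight = mass / area x 10000
SW = 26.95 / 132 x 10000
SW = 2041.7 g/m^2


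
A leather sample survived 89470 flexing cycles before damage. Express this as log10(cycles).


4.95


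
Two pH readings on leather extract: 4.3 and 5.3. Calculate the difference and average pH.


Difference = |4.3 - 5.3| = 1.0
Average = (4.3 + 5.3) / 2 = 4.80


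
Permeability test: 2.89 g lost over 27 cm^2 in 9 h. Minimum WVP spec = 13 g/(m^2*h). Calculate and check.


WVP = 118.93 g/(m^2*h)
Meets specification: Yes

WVP = 2.89 / (27 x 9) x 10000 = 118.93 g/(m^2*h)
Minimum: 13 g/(m^2*h)
Meets spec: Yes


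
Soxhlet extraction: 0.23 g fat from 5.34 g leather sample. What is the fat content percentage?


4.3%


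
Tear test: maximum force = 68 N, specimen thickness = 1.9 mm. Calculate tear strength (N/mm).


Tear strength = force / thickness
Tear = 68 / 1.9 = 35.8 N/mm


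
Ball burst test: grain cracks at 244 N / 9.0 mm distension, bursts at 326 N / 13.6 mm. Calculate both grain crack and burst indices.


Crack index = 244 / 9.0 = 27.1 N/mm
Burst index = 326 / 13.6 = 24.0 N/mm


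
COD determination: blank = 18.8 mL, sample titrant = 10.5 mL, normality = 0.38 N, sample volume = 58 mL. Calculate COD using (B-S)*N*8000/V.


COD = (18.8 - 10.5) x 0.38 x 8000 / 58
COD = 8.3 x 0.38 x 8000 / 58
COD = 435.0 mg/L


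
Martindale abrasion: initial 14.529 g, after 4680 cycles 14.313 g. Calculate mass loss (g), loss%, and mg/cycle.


Loss = 14.529 - 14.313 = 0.216 g
Loss% = 0.216 / 14.529 x 100 = 1.49%
Rate = 0.216 / 4680 x 1000 = 0.046 mg/cycle


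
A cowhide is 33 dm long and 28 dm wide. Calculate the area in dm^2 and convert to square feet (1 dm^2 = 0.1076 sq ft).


Area = 33 x 28 = 924 dm^2
Conversion: 924 x 0.1076 = 99.42 sq ft


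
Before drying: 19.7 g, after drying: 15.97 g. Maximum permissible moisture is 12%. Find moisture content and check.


MC = (19.7 - 15.97) / 19.7 x 100 = 18.9%
Maximum: 12%
Acceptable: No


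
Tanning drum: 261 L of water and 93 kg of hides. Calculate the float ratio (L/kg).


2.8


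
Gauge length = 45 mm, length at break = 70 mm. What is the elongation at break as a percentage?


55.6%

Extension = 70 - 45 = 25 mm
Elongation = 25 / 45 x 100 = 55.6%


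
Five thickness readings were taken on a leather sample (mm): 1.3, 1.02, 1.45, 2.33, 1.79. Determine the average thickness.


Sum = 1.3 + 1.02 + 1.45 + 2.33 + 1.79 = 7.89
Average = 7.89 / 5 = 1.58 mm


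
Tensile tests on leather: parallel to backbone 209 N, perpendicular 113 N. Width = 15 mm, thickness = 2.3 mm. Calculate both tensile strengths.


Parallel = 6.06 N/mm^2
Perpendicular = 3.28 N/mm^2


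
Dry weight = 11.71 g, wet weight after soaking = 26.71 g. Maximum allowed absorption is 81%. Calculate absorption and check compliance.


Absorption = 128.1%
Compliant: No


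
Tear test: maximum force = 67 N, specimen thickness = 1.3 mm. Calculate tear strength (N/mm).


51.5 N/mm


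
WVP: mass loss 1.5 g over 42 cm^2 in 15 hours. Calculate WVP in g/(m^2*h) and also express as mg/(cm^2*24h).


WVP = 23.81 g/(m^2*h)
Daily rate = 57.14 mg/(cm^2*24h)

WVP = 1.5 / (42 x 15) x 10000 = 23.81 g/(m^2*h)
Mass loss in mg = 1.5 x 1000 = 1500 mg
Per cm^2 per 24h in mg: 1500 x 24 / (42 x 15) = 36000 / 630 = 57.14 mg/(cm^2*24h)


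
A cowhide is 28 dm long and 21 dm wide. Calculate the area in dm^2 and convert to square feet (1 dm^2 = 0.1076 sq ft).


Area = 28 x 21 = 588 dm^2
Conversion: 588 x 0.1076 = 63.27 sq ft


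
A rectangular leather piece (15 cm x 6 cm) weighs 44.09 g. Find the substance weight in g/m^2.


4898.9 g/m^2


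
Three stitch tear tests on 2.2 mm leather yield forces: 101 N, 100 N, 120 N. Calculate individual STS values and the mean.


STS1 = 45.9 N/mm
STS2 = 45.5 N/mm
STS3 = 54.5 N/mm
Mean = 48.6 N/mm


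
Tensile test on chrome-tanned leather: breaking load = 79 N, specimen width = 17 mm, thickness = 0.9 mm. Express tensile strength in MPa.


5.16 MPa


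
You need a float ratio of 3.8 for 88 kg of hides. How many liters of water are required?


Water = hide weight x target ratio
Water = 88 x 3.8 = 334.4 L


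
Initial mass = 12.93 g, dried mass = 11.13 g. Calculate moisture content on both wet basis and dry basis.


Wet basis = 13.9%
Dry basis = 16.2%


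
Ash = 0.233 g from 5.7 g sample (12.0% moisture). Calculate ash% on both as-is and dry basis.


As-is ash% = 0.233 / 5.7 x 100 = 4.09%
Dry mass = 5.7 x (100 - 12.0) / 100 = 5.016 g
Dry-basis ash% = 0.233 / 5.016 x 100 = 4.65%


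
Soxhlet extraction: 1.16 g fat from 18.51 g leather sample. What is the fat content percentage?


6.3%


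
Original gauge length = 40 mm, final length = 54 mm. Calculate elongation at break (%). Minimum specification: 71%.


Extension = 54 - 40 = 14 mm
Elongation = 14 / 40 x 100 = 35.0%
Minimum required: 71%
Meets specification: No


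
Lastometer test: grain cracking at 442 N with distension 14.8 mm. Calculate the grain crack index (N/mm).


29.9 N/mm

Grain crack index = force / distension
Index = 442 / 14.8 = 29.9 N/mm


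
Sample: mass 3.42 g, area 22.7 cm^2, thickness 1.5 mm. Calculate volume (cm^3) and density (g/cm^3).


Volume = 3.405 cm^3
Density = 1.004 g/cm^3

Thickness in cm = 1.5 / 10 = 0.15 cm
Volume = 22.7 x 0.15 = 3.405 cm^3
Density = 3.42 / 3.405 = 1.004 g/cm^3


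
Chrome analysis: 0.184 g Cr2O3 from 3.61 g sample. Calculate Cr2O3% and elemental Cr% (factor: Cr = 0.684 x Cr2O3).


Cr2O3 = 5.10%
Cr = 3.49%


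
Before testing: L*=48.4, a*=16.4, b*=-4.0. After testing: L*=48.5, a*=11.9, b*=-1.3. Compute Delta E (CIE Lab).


Delta E = 5.25

dL = 48.5 - 48.4 = 0.1
da = 11.9 - 16.4 = -4.5
db = -1.3 - (-4.0) = 2.7
dE = sqrt((0.1)^2 + (-4.5)^2 + (2.7)^2) = 5.25


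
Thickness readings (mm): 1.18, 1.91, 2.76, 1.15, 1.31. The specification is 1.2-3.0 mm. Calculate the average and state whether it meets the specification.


Average = 1.66 mm
Within specification: Yes

Sum = 8.31
Average = 8.31 / 5 = 1.66 mm
Specification range: 1.2 to 3.0 mm
Within spec: Yes


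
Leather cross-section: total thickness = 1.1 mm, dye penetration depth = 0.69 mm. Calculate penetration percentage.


Penetration% = 0.69 / 1.1 x 100
Penetration = 62.7%


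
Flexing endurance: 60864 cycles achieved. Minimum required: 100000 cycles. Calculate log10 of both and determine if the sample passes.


log10(60864) = 4.78
log10(100000) = 5.00
Passes: No


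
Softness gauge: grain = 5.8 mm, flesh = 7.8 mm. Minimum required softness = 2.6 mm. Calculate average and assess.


Average = (5.8 + 7.8) / 2 = 6.80 mm
Minimum = 2.6 mm
Meets requirement: Yes


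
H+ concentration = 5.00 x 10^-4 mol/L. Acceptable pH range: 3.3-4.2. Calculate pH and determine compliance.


pH = -log10(5.00 x 10^-4) = 3.30
Range: 3.3 to 4.2
Compliant: Yes


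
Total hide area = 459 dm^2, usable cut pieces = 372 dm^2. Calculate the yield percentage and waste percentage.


Yield = 81.0%
Waste = 19.0%


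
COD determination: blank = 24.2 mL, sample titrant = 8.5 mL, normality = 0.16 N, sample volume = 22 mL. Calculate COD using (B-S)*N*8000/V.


COD = (24.2 - 8.5) x 0.16 x 8000 / 22
COD = 15.7 x 0.16 x 8000 / 22
COD = 913.5 mg/L


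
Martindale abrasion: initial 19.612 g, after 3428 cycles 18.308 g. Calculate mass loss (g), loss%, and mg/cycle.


Mass loss = 1.304 g
Loss = 6.65%
Rate = 0.380 mg/cycle


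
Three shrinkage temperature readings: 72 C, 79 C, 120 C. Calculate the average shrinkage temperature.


90.3 C

Average = (72 + 79 + 120) / 3
Average = 271 / 3 = 90.3 C


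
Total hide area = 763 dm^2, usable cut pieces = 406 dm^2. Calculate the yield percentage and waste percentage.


Yield = 53.2%
Waste = 46.8%


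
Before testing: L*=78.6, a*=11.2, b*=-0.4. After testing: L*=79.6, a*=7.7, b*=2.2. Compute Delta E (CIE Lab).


dL = 79.6 - 78.6 = 1.0
da = 7.7 - 11.2 = -3.5
db = 2.2 - (-0.4) = 2.6
dE = sqrt((1.0)^2 + (-3.5)^2 + (2.6)^2) = 4.47


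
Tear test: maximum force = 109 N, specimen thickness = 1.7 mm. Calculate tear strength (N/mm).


64.1 N/mm


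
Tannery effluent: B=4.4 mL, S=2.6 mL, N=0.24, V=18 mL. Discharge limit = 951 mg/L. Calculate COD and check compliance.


COD = (4.4 - 2.6) x 0.24 x 8000 / 18 = 192.0 mg/L
Limit: 951 mg/L
Compliant: Yes


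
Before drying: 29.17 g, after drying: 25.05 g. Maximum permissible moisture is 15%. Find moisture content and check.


Moisture content = 14.1%
Acceptable: Yes

MC = (29.17 - 25.05) / 29.17 x 100 = 14.1%
Maximum: 15%
Acceptable: Yes


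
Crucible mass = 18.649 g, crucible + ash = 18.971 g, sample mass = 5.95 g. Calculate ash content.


Ash mass = 0.322 g
Ash content = 5.41%


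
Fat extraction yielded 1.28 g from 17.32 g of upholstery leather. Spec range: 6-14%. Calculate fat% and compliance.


Fat content = 7.4%
Compliant: Yes


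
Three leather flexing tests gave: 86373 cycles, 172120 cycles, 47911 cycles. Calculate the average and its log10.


Average = 102135 cycles
log10 = 5.01

Average = (86373 + 172120 + 47911) / 3 = 102135 cycles
log10(102135) = 5.01


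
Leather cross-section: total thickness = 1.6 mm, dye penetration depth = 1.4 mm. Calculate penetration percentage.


Penetration% = 1.4 / 1.6 x 100
Penetration = 87.5%


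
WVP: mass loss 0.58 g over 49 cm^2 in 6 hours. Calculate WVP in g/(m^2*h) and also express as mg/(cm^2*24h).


WVP = 0.58 / (49 x 6) x 10000 = 19.73 g/(m^2*h)
Mass loss in mg = 0.58 x 1000 = 580 mg
Per cm^2 per 24h in mg: 580 x 24 / (49 x 6) = 13920 / 294 = 47.35 mg/(cm^2*24h)


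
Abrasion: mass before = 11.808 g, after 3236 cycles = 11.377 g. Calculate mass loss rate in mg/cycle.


Mass loss = 11.808 - 11.377 = 0.431 g
Rate = 0.431 / 3236 x 1000 = 0.133 mg/cycle


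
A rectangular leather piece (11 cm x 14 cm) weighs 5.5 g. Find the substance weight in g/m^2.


Area = 11 x 14 = 154 cm^2
SW = 5.5 / 154 x 10000 = 357.1 g/m^2


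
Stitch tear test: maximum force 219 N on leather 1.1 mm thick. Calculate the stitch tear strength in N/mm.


Stitch tear strength = force / thickness
STS = 219 / 1.1 = 199.1 N/mm


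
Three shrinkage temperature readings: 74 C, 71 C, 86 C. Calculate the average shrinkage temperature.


77.0 C


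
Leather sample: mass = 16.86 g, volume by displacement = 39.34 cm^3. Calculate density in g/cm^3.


Density = mass / volume
Density = 16.86 / 39.34 = 0.429 g/cm^3


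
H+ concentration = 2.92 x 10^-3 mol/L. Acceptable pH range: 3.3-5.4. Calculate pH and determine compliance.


pH = -log10(2.92 x 10^-3) = 2.53
Range: 3.3 to 5.4
Compliant: No


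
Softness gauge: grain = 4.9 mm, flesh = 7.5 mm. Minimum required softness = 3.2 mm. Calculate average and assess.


Average softness = 6.20 mm
Meets requirement: Yes


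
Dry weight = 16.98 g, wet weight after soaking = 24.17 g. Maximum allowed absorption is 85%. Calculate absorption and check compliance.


Absorption = 42.3%
Compliant: Yes

WA = (24.17 - 16.98) / 16.98 x 100 = 42.3%
Maximum allowed: 85%
Compliant: Yes


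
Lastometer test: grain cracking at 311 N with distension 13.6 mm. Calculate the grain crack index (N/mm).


Grain crack index = force / distension
Index = 311 / 13.6 = 22.9 N/mm


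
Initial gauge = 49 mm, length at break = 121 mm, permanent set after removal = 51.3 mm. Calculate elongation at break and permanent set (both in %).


Elongation at break = 146.9%
Permanent set = 4.7%

Elongation at break = (121 - 49) / 49 x 100 = 146.9%
Permanent set = (51.3 - 49) / 49 x 100 = 4.7%


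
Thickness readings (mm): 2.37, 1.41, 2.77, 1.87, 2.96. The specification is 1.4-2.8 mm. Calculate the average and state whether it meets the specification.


Sum = 11.38
Average = 11.38 / 5 = 2.28 mm
Specification range: 1.4 to 2.8 mm
Within spec: Yes


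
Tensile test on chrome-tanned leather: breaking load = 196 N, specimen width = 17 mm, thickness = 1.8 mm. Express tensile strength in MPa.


6.41 MPa


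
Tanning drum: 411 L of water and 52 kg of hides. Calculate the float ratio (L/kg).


7.9

Float ratio = water / hide weight
Ratio = 411 / 52 = 7.9


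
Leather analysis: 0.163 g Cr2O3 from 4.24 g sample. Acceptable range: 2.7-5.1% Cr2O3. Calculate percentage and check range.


Cr2O3% = 0.163 / 4.24 x 100 = 3.84%
Acceptable range: 2.7 to 5.1%
Within range: Yes


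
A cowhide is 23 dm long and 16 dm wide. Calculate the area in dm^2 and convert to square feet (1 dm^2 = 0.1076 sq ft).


Area = 23 x 16 = 368 dm^2
Conversion: 368 x 0.1076 = 39.60 sq ft


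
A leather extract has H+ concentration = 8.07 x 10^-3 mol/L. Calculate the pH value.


pH = -log10[H+]
pH = -log10(8.07 x 10^-3) = 2.09


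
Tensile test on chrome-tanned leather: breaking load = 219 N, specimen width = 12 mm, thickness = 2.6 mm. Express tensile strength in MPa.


Cross-section = 12 x 2.6 = 31.2 mm^2
TS = 219 / 31.2 = 7.02 MPa
(1 N/mm^2 = 1 MPa)
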